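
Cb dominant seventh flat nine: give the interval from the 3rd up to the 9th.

diminished seventh

Spelling the chord: Cb, Eb, Gb, Bbb, Dbb.
That puts Eb below Dbb.
Eb up to Dbb is 9 semitones, a whole step narrower than a major seventh, so the interval is diminished.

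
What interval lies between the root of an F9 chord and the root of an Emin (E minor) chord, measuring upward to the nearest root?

The root of F9 is F; the root of Emin (E minor) is E.
From F to E is 11 semitones, exactly the major seventh.

M7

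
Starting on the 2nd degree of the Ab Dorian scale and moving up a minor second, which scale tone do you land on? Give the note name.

Cb

The scale is Ab Bb Cb Db Eb F Gb.
The 2nd degree is Bb; a minor second above that is Cb — scale degree 3.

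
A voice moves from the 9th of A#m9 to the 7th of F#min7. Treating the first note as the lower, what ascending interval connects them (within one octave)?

diminished fourth

A#m9 has B# as its 9th, and F#min7 has E as its 7th.
B# up to E is 4 semitones, a half step narrower than a perfect fourth, so the interval is diminished.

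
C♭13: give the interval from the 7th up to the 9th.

major 3rd

Spelling the chord: C♭-E♭-G♭-B𝄫-D♭-A♭.
The 7th is B𝄫 and the 9th is D♭.
B𝄫 up to D♭ spans 3 letter names and 4 semitones — a major third.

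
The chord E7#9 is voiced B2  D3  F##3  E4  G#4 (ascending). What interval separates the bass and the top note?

The outer voices are B2 and G#4.
B up to G# spans 13 letter names and 21 semitones — a major thirteenth.

M13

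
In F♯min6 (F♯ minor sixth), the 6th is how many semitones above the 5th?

2

F♯min6: F♯-A-C♯-D♯.
C♯ to D♯ is a major second: 2 semitones.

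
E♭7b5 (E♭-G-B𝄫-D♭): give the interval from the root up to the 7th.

The root is E♭ and the 7th is D♭.
7 letter names make it a seventh; at 10 semitones (a half step narrower than major) the quality is minor.

minor seventh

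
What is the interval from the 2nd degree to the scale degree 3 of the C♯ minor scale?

The scale runs C♯ D♯ E F♯ G♯ A B.
The 2nd degree is D♯ and the degree 3 is E.
From D♯ to E: 1 semitone over a second = minor.

minor second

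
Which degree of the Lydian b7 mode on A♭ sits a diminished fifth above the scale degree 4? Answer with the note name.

Ab

The scale is A♭ B♭ C D E♭ F G♭.
The scale degree 4 is D; a diminished fifth above that is A♭ — scale degree 1.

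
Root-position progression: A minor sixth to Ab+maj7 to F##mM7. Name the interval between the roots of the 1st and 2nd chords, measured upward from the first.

diminished octave

The roots are A and Ab.
8 letter names make it an octave; at 11 semitones (a half step narrower than perfect) the quality is diminished.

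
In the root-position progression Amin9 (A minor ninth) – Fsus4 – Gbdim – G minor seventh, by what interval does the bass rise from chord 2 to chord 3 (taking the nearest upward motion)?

The roots are F and Gb.
F up to Gb is 1 semitone, a half step narrower than a major second, so the interval is minor.

minor second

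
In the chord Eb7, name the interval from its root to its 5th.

perfect fifth

Eb7 is spelled Eb G Bb Db.
Root = Eb; 5th = Bb.
Counting 5 letters and 7 half steps from Eb gives a perfect fifth.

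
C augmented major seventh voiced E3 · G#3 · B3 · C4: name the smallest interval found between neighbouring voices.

minor 2nd

Adjacent intervals: E3→G#3 = major third; G#3→B3 = minor third; B3→C4 = minor second.
The smallest is B3 to C4, a minor second (1 semitone).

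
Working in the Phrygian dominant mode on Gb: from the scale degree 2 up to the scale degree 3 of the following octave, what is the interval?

Spelling the Phrygian dominant mode on Gb: Gb Abb Bb Cb Db Ebb Fb.
So we need the interval from Abb up to Bb.
From Abb to Bb: 15 semitones over a ninth = augmented.

augmented ninth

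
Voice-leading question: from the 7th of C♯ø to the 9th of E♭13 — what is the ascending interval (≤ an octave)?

diminished fifth

C♯ø has B as its 7th, and E♭13 has F as its 9th.
5 letter names make it a fifth; at 6 semitones (a half step narrower than perfect) the quality is diminished.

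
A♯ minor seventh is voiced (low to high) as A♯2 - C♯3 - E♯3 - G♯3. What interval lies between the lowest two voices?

Those voices are A♯2 and C♯3.
3 letter names make it a third; at 3 semitones (a half step narrower than major) the quality is minor.

minor third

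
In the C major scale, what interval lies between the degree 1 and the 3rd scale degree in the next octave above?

C major: C D E F G A B.
That puts C below E.
C up to E spans 10 letter names and 16 semitones — a major tenth.

major tenth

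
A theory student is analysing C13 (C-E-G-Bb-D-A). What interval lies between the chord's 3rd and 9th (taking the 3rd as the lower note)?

minor seventh

That puts E below D.
From E to D: 10 semitones over a seventh = minor.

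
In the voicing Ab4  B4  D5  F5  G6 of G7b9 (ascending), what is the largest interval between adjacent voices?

major ninth

Adjacent intervals: Ab4→B4 = augmented second; B4→D5 = minor third; D5→F5 = minor third; F5→G6 = major ninth.
The largest is F5 to G6, a major ninth (14 semitones).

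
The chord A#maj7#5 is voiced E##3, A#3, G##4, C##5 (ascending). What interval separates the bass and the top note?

The outer voices are E##3 and C##5.
E## up to C## is 20 semitones, a half step narrower than a major thirteenth, so the interval is minor.

minor 13th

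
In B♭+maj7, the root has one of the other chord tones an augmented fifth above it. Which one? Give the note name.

F#

Spelling the chord: B♭, D, F♯, A.
The root is B♭. An augmented fifth above B♭ is F♯.
F♯ is the chord's 5th.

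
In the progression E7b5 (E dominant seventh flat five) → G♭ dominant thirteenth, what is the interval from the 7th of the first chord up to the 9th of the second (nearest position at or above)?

diminished fifth

The 7th of E7b5 (E dominant seventh flat five) is D; the 9th of G♭ dominant thirteenth is A♭.
D up to A♭ is 6 semitones, a half step narrower than a perfect fifth, so the interval is diminished.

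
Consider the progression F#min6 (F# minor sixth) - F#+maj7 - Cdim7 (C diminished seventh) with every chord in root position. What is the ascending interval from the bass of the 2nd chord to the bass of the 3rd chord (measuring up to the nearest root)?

The roots are F# and C.
From F# to C: 6 semitones over a fifth = diminished.

d5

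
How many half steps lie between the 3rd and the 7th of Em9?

Spelling the chord: E-G-B-D-F#.
G to D is a perfect fifth: 7 semitones.

7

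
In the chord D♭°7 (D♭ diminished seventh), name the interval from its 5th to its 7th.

m3

D♭dim7: D♭–F♭–A𝄫–C𝄫.
5th = A𝄫; 7th = C𝄫.
A𝄫 up to C𝄫 is 3 semitones, a half step narrower than a major third, so the interval is minor.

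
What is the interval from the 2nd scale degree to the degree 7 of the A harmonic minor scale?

major 6th

Spelling the A harmonic minor scale: A B C D E F G#.
2nd scale degree = B; 7th scale degree = G#.
B up to G# spans 6 letter names and 9 semitones — a major sixth.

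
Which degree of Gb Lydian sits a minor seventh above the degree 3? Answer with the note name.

Ab

The scale is Gb Ab Bb C Db Eb F.
The degree 3 is Bb; a minor seventh above that is Ab — scale degree 2.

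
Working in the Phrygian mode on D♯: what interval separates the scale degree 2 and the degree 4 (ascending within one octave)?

Spelling the Phrygian mode on D♯: D♯ E F♯ G♯ A♯ B C♯.
Scale degree 2 = E; scale degree 4 = G♯.
E up to G♯ spans 3 letter names and 4 semitones — a major third.

major third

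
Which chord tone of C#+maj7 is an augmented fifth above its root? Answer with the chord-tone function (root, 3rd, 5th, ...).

Spelling the chord: C# E# G## B#.
The root is C#. An augmented fifth above C# is G##.
G## is the chord's 5th.

5th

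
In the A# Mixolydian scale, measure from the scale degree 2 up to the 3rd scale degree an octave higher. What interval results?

major ninth

Spelling the A# Mixolydian scale: A# B# C## D# E# F## G#.
Scale degree 2 = B#; scale degree 3 (up an octave) = C##.
From B# to C## is 14 semitones, exactly the major ninth.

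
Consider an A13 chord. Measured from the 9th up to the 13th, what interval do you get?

perfect 5th

A13 is spelled A, C#, E, G, B, F#.
The 9th is B and the 13th is F#.
Counting 5 letters and 7 half steps from B gives a perfect fifth.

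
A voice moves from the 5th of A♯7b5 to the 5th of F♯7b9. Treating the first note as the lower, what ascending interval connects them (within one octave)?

major sixth

A♯7b5 has E as its 5th, and F♯7b9 has C♯ as its 5th.
From E to C♯ is 9 semitones, exactly the major sixth.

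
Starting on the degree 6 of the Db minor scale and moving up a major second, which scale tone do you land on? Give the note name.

Cb

The scale is Db Eb Fb Gb Ab Bbb Cb.
The degree 6 is Bbb; a major second above that is Cb — scale degree 7.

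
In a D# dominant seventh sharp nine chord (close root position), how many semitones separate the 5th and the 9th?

8

D# dominant seventh sharp nine is spelled D#, F##, A#, C#, E##.
A# to E## is an augmented fifth: 8 semitones.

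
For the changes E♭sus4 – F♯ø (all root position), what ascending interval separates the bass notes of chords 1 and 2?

The roots are E♭ and F♯.
2 letter names make it a second; at 3 semitones (a half step wider than major) the quality is augmented.

A2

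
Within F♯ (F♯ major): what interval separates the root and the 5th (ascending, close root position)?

perfect fifth

Spelling the chord: F♯-A♯-C♯.
So we need the interval from F♯ up to C♯.
F♯ up to C♯ spans 5 letter names and 7 semitones — a perfect fifth.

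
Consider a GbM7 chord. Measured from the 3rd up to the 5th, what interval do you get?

m3

The chord tones of GbM7 are Gb-Bb-Db-F.
So we need the interval from Bb up to Db.
Bb up to Db is 3 semitones, a half step narrower than a major third, so the interval is minor.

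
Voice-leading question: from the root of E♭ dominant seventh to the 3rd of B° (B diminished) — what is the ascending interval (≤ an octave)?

E♭ dominant seventh has E♭ as its root, and B° (B diminished) has D as its 3rd.
From E♭ to D is 11 semitones, exactly the major seventh.

major seventh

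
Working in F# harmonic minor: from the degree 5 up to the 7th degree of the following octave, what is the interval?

major 10th

F# harmonic minor: F# G# A B C# D E#.
So we need the interval from C# up to E#.
Counting 10 letters and 16 half steps from C# gives a major tenth.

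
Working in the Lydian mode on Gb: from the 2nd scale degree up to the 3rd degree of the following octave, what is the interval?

major ninth

Gb lydian: Gb Ab Bb C Db Eb F.
That puts Ab below Bb.
Ab up to Bb spans 9 letter names and 14 semitones — a major ninth.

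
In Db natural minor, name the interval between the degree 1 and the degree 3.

minor 3rd

Db natural minor: Db Eb Fb Gb Ab Bbb Cb.
So we need the interval from Db up to Fb.
3 letter names make it a third; at 3 semitones (a half step narrower than major) the quality is minor.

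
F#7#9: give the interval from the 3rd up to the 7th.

diminished fifth

F#7#9: F# A# C# E G##.
3rd = A#; 7th = E.
A# up to E is 6 semitones, a half step narrower than a perfect fifth, so the interval is diminished.
That tritone between 3rd and 7th is what gives the dominant seventh its pull toward resolution.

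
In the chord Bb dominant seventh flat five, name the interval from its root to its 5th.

Spelling the chord: Bb, D, Fb, Ab.
So we need the interval from Bb up to Fb.
5 letter names make it a fifth; at 6 semitones (a half step narrower than perfect) the quality is diminished.

diminished fifth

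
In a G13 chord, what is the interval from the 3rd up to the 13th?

perfect eleventh

The chord tones of G dominant thirteenth are G B D F A E.
The 3rd is B and the 13th is E.
Counting 11 letters and 17 half steps from B gives a perfect eleventh.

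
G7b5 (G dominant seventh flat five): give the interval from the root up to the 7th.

The chord tones of G dominant seventh flat five are G B Db F.
Root = G; 7th = F.
7 letter names make it a seventh; at 10 semitones (a half step narrower than major) the quality is minor.

minor 7th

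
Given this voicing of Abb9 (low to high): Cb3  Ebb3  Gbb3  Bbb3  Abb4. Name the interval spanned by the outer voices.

minor thirteenth

The outer voices are Cb3 and Abb4.
13 letter names make it a thirteenth; at 20 semitones (a half step narrower than major) the quality is minor.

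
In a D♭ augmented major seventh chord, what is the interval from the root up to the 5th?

augmented fifth

Spelling the chord: D♭ F A C.
That puts D♭ below A.
From D♭ to A: 8 semitones over a fifth = augmented.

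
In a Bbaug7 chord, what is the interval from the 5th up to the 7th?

diminished third

Bb7#5 is spelled Bb, D, F#, Ab.
That puts F# below Ab.
F# up to Ab is 2 semitones, a whole step narrower than a major third, so the interval is diminished.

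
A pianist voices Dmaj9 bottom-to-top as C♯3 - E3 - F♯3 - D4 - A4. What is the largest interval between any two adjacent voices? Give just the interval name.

Adjacent intervals: C♯3→E3 = minor third; E3→F♯3 = major second; F♯3→D4 = minor sixth; D4→A4 = perfect fifth.
The largest is F♯3 to D4, a minor sixth (8 semitones).

m6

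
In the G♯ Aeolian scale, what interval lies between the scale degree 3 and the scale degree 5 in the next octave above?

major tenth

G♯ natural minor: G♯ A♯ B C♯ D♯ E F♯.
That puts B below D♯.
From B to D♯ is 16 semitones, exactly the major tenth.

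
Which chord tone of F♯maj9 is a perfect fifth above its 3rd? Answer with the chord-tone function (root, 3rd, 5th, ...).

The chord tones of F♯maj9 (F♯ major ninth) are F♯, A♯, C♯, E♯, G♯.
The 3rd is A♯. A perfect fifth above A♯ is E♯.
E♯ is the chord's 7th.

7th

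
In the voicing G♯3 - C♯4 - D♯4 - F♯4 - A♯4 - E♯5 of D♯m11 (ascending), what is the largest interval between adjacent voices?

Adjacent intervals: G♯3→C♯4 = perfect fourth; C♯4→D♯4 = major second; D♯4→F♯4 = minor third; F♯4→A♯4 = major third; A♯4→E♯5 = perfect fifth.
The largest is A♯4 to E♯5, a perfect fifth (7 semitones).

P5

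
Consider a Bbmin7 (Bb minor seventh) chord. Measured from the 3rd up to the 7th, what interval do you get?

The chord tones of Bbm7 (Bb minor seventh) are Bb–Db–F–Ab.
So we need the interval from Db up to Ab.
Db up to Ab spans 5 letter names and 7 semitones — a perfect fifth.

P5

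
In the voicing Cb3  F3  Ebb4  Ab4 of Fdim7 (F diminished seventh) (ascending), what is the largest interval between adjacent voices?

Adjacent intervals: Cb3→F3 = augmented fourth; F3→Ebb4 = diminished seventh; Ebb4→Ab4 = augmented fourth.
The largest is F3 to Ebb4, a diminished seventh (9 semitones).

diminished 7th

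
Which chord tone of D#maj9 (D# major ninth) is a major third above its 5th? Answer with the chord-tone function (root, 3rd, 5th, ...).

7th

D# major ninth is spelled D# F## A# C## E#.
The 5th is A#. A major third above A# is C##.
C## is the chord's 7th.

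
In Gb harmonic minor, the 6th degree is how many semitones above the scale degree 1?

8

The scale is Gb Ab Bbb Cb Db Ebb F.
Gb up to Ebb is a minor sixth — 8 semitones.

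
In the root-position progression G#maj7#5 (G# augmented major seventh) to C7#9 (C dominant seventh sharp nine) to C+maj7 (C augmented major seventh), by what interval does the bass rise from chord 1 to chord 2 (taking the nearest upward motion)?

The roots are G# and C.
4 letter names make it a fourth; at 4 semitones (a half step narrower than perfect) the quality is diminished.

diminished fourth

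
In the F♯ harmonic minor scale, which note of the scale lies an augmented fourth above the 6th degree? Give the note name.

The scale is F♯ G♯ A B C♯ D E♯.
The 6th degree is D; an augmented fourth above that is G♯ — scale degree 2.

G#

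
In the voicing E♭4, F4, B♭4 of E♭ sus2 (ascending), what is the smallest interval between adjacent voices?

Adjacent intervals: E♭4→F4 = major second; F4→B♭4 = perfect fourth.
The smallest is E♭4 to F4, a major second (2 semitones).

major second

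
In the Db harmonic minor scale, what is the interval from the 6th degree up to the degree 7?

A2

The scale runs Db Eb Fb Gb Ab Bbb C.
That puts Bbb below C.
Bbb up to C is 3 semitones, a half step wider than a major second, so the interval is augmented.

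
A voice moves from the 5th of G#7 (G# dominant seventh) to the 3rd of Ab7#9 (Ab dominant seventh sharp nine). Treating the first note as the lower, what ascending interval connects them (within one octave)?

G#7 (G# dominant seventh) has D# as its 5th, and Ab7#9 (Ab dominant seventh sharp nine) has C as its 3rd.
From D# to C: 9 semitones over a seventh = diminished.

diminished seventh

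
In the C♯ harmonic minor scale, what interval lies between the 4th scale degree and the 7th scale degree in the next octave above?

Spelling the C♯ harmonic minor scale: C♯ D♯ E F♯ G♯ A B♯.
That puts F♯ below B♯.
F♯ up to B♯ is 18 semitones, a half step wider than a perfect eleventh, so the interval is augmented.

augmented eleventh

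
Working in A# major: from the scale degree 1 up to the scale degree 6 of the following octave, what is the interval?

major 13th

The scale runs A# B# C## D# E# F## G##.
The scale degree 1 is A# and the 6th degree (up an octave) is F##.
Counting 13 letters and 21 half steps from A# gives a major thirteenth.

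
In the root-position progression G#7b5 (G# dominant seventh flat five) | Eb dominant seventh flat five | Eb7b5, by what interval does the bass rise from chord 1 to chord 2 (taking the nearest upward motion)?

d6

The roots are G# and Eb.
6 letter names make it a sixth; at 7 semitones (a whole step narrower than major) the quality is diminished.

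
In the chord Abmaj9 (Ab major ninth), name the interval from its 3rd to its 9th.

m7

Abmaj9 (Ab major ninth) is spelled Ab, C, Eb, G, Bb.
That puts C below Bb.
7 letter names make it a seventh; at 10 semitones (a half step narrower than major) the quality is minor.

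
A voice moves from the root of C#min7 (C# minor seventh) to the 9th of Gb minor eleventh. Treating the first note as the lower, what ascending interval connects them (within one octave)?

diminished sixth

The root of C#min7 (C# minor seventh) is C#; the 9th of Gb minor eleventh is Ab.
From C# to Ab: 7 semitones over a sixth = diminished.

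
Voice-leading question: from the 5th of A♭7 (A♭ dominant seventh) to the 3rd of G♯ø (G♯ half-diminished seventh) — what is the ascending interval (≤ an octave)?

The 5th of A♭7 (A♭ dominant seventh) is E♭; the 3rd of G♯ø (G♯ half-diminished seventh) is B.
5 letter names make it a fifth; at 8 semitones (a half step wider than perfect) the quality is augmented.

augmented fifth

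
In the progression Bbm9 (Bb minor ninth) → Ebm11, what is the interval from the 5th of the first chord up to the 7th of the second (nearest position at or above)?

The 5th of Bbm9 (Bb minor ninth) is F; the 7th of Ebm11 is Db.
F up to Db is 8 semitones, a half step narrower than a major sixth, so the interval is minor.

minor sixth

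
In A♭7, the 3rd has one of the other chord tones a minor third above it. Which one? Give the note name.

A♭7 is spelled A♭-C-E♭-G♭.
The 3rd is C. A minor third above C is E♭.
E♭ is the chord's 5th.

Eb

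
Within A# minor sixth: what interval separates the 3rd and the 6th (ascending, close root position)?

augmented 4th

Spelling the chord: A#–C#–E#–F##.
The 3rd is C# and the 6th is F##.
4 letter names make it a fourth; at 6 semitones (a half step wider than perfect) the quality is augmented.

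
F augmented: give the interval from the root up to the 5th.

Spelling the chord: F, A, C#.
That puts F below C#.
F up to C# is 8 semitones, a half step wider than a perfect fifth, so the interval is augmented.

augmented fifth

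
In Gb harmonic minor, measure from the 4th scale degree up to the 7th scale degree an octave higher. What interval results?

The scale runs Gb Ab Bbb Cb Db Ebb F.
4th scale degree = Cb; degree 7 (up an octave) = F.
Cb up to F is 18 semitones, a half step wider than a perfect eleventh, so the interval is augmented.

augmented eleventh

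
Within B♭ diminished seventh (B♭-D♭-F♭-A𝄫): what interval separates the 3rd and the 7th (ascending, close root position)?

So we need the interval from D♭ up to A𝄫.
5 letter names make it a fifth; at 6 semitones (a half step narrower than perfect) the quality is diminished.

diminished fifth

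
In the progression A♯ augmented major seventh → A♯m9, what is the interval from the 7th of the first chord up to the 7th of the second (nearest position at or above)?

The 7th of A♯ augmented major seventh is G𝄪; the 7th of A♯m9 is G♯.
From G𝄪 to G♯: 11 semitones over an octave = diminished.

diminished octave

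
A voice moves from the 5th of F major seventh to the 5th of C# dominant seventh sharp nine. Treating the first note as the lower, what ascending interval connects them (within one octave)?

The 5th of F major seventh is C; the 5th of C# dominant seventh sharp nine is G#.
5 letter names make it a fifth; at 8 semitones (a half step wider than perfect) the quality is augmented.

A5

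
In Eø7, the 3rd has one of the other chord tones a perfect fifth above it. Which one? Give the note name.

Eø7 (E half-diminished seventh): E–G–B♭–D.
The 3rd is G. A perfect fifth above G is D.
D is the chord's 7th.

D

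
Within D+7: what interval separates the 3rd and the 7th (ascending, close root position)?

diminished 5th

D+7: D, F#, A#, C.
3rd = F#; 7th = C.
From F# to C: 6 semitones over a fifth = diminished.
This 3–7 tritone is the characteristic tension at the heart of the dominant sound.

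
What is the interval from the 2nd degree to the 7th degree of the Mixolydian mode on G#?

m6

G# mixolydian: G# A# B# C# D# E# F#.
That puts A# below F#.
A# up to F# is 8 semitones, a half step narrower than a major sixth, so the interval is minor.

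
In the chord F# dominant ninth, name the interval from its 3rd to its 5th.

minor third

Spelling the chord: F#, A#, C#, E, G#.
3rd = A#; 5th = C#.
From A# to C#: 3 semitones over a third = minor.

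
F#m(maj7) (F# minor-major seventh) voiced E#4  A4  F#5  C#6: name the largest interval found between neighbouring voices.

M6

Adjacent intervals: E#4→A4 = diminished fourth; A4→F#5 = major sixth; F#5→C#6 = perfect fifth.
The largest is A4 to F#5, a major sixth (9 semitones).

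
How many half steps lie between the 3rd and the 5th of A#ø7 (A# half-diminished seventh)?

A#ø7: A#-C#-E-G#.
C# to E is a minor third: 3 semitones.

3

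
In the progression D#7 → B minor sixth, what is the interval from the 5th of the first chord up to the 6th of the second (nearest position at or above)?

The 5th of D#7 is A#; the 6th of B minor sixth is G#.
From A# to G#: 10 semitones over a seventh = minor.

minor 7th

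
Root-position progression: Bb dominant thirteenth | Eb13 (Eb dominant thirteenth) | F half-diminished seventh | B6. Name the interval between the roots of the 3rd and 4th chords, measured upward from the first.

A4

The roots are F and B.
From F to B: 6 semitones over a fourth = augmented.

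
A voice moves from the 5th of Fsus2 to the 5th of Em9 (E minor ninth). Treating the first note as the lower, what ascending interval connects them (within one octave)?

Fsus2 has C as its 5th, and Em9 (E minor ninth) has B as its 5th.
Counting 7 letters and 11 half steps from C gives a major seventh.

major 7th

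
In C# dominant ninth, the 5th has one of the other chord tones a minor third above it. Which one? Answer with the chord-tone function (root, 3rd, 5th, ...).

7th

Spelling the chord: C#–E#–G#–B–D#.
The 5th is G#. A minor third above G# is B.
B is the chord's 7th.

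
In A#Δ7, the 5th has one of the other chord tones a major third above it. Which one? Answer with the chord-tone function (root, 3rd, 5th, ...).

The chord tones of A#Δ7 (A# major seventh) are A# C## E# G##.
The 5th is E#. A major third above E# is G##.
G## is the chord's 7th.

7th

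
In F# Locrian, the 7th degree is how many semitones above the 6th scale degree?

2

The scale is F# G A B C D E.
D up to E is a major second — 2 semitones.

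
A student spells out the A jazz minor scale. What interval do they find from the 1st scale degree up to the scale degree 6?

Spelling the A jazz minor scale: A B C D E F♯ G♯.
That puts A below F♯.
From A to F♯ is 9 semitones, exactly the major sixth.

major sixth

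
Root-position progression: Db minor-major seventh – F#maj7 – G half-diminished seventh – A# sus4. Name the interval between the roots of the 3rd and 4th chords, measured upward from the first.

The roots are G and A#.
From G to A#: 3 semitones over a second = augmented.

augmented second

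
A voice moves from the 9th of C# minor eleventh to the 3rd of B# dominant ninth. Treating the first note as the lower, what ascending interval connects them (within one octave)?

augmented unison

The 9th of C# minor eleventh is D#; the 3rd of B# dominant ninth is D##.
From D# to D##: 1 semitone over a unison = augmented.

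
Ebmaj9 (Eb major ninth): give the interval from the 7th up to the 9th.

Ebmaj9 (Eb major ninth) is spelled Eb, G, Bb, D, F.
7th = D; 9th = F.
D up to F is 3 semitones, a half step narrower than a major third, so the interval is minor.

minor third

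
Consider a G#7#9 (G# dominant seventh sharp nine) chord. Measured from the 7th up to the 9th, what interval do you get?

The chord tones of G#7#9 are G#-B#-D#-F#-A##.
That puts F# below A##.
F# up to A## is 5 semitones, a half step wider than a major third, so the interval is augmented.

A3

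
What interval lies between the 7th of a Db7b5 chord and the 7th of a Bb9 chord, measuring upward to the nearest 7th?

The 7th of Db7b5 is Cb; the 7th of Bb9 is Ab.
Cb up to Ab spans 6 letter names and 9 semitones — a major sixth.

major 6th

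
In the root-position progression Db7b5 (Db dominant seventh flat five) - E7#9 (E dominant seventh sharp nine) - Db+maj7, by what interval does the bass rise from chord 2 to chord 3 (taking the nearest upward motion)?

diminished seventh

The roots are E and Db.
From E to Db: 9 semitones over a seventh = diminished.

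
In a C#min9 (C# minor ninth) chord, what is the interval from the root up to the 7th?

minor 7th

Spelling the chord: C#, E, G#, B, D#.
The root is C# and the 7th is B.
7 letter names make it a seventh; at 10 semitones (a half step narrower than major) the quality is minor.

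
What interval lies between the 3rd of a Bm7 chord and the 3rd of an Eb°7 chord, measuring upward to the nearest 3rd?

diminished 4th

Bm7 has D as its 3rd, and Eb°7 has Gb as its 3rd.
4 letter names make it a fourth; at 4 semitones (a half step narrower than perfect) the quality is diminished.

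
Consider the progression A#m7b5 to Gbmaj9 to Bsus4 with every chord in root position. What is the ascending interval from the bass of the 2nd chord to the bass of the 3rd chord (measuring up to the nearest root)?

A3

The roots are Gb and B.
From Gb to B: 5 semitones over a third = augmented.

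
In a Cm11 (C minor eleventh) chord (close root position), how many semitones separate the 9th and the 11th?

The chord tones of Cm11 are C, E♭, G, B♭, D, F.
D to F is a minor third: 3 semitones.

3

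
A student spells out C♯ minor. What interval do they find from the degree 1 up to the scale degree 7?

minor 7th

Spelling C♯ minor: C♯ D♯ E F♯ G♯ A B.
The degree 1 is C♯ and the 7th degree is B.
C♯ up to B is 10 semitones, a half step narrower than a major seventh, so the interval is minor.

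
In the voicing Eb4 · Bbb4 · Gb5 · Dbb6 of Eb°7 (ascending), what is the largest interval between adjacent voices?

Adjacent intervals: Eb4→Bbb4 = diminished fifth; Bbb4→Gb5 = major sixth; Gb5→Dbb6 = diminished fifth.
The largest is Bbb4 to Gb5, a major sixth (9 semitones).

major sixth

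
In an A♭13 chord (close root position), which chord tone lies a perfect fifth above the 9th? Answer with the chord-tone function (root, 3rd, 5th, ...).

Spelling the chord: A♭ C E♭ G♭ B♭ F.
The 9th is B♭. A perfect fifth above B♭ is F.
F is the chord's 13th.

13th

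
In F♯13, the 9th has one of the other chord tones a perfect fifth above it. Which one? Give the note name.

The chord tones of F♯13 are F♯-A♯-C♯-E-G♯-D♯.
The 9th is G♯. A perfect fifth above G♯ is D♯.
D♯ is the chord's 13th.

D#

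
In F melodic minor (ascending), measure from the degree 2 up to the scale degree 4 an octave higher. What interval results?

minor tenth

F melodic minor: F G Ab Bb C D E.
The degree 2 is G and the scale degree 4 (up an octave) is Bb.
10 letter names make it a tenth; at 15 semitones (a half step narrower than major) the quality is minor.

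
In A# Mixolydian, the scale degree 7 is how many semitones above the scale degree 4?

5

The scale is A# B# C## D# E# F## G#.
D# up to G# is a perfect fourth — 5 semitones.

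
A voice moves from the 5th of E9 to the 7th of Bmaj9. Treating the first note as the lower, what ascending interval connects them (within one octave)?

The 5th of E9 is B; the 7th of Bmaj9 is A#.
B up to A# spans 7 letter names and 11 semitones — a major seventh.

major seventh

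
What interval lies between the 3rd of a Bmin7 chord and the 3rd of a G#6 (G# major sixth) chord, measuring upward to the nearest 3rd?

augmented sixth

Bmin7 has D as its 3rd, and G#6 (G# major sixth) has B# as its 3rd.
D up to B# is 10 semitones, a half step wider than a major sixth, so the interval is augmented.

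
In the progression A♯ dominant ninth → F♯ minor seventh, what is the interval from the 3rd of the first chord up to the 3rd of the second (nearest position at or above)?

d6

The 3rd of A♯ dominant ninth is C𝄪; the 3rd of F♯ minor seventh is A.
6 letter names make it a sixth; at 7 semitones (a whole step narrower than major) the quality is diminished.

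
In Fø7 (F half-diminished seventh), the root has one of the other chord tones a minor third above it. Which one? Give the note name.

Ab

Fø (F half-diminished seventh): F Ab Cb Eb.
The root is F. A minor third above F is Ab.
Ab is the chord's 3rd.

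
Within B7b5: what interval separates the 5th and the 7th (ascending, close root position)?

major third

B dominant seventh flat five is spelled B D# F A.
That puts F below A.
Counting 3 letters and 4 half steps from F gives a major third.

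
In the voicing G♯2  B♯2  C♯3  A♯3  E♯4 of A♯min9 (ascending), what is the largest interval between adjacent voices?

major 6th

Adjacent intervals: G♯2→B♯2 = major third; B♯2→C♯3 = minor second; C♯3→A♯3 = major sixth; A♯3→E♯4 = perfect fifth.
The largest is C♯3 to A♯3, a major sixth (9 semitones).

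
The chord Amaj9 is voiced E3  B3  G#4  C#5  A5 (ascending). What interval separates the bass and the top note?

The outer voices are E3 and A5.
E up to A spans 18 letter names and 29 semitones — a perfect 18th.

perfect 18th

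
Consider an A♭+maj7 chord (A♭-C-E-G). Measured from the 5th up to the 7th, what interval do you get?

So we need the interval from E up to G.
3 letter names make it a third; at 3 semitones (a half step narrower than major) the quality is minor.

minor third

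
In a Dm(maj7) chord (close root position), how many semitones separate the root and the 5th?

Dm(maj7) (D minor-major seventh) is spelled D–F–A–C♯.
D to A is a perfect fifth: 7 semitones.

7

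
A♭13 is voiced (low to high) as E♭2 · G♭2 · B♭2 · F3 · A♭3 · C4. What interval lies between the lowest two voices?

minor third

Those voices are E♭2 and G♭2.
3 letter names make it a third; at 3 semitones (a half step narrower than major) the quality is minor.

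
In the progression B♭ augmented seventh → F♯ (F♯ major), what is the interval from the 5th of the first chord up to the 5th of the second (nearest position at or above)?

The 5th of B♭ augmented seventh is F♯; the 5th of F♯ (F♯ major) is C♯.
From F♯ to C♯ is 7 semitones, exactly the perfect fifth.

perfect fifth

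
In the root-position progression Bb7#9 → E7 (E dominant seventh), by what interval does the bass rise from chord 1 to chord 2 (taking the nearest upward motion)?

The roots are Bb and E.
4 letter names make it a fourth; at 6 semitones (a half step wider than perfect) the quality is augmented.

augmented fourth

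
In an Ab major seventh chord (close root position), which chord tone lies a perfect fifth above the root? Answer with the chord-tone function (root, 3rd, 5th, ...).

5th

Spelling the chord: Ab-C-Eb-G.
The root is Ab. A perfect fifth above Ab is Eb.
Eb is the chord's 5th.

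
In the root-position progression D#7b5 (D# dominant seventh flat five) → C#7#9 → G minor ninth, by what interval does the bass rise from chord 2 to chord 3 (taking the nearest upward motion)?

diminished fifth

The roots are C# and G.
5 letter names make it a fifth; at 6 semitones (a half step narrower than perfect) the quality is diminished.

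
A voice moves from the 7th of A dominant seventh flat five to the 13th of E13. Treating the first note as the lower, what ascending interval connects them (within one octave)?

augmented fourth

A dominant seventh flat five has G as its 7th, and E13 has C# as its 13th.
G up to C# is 6 semitones, a half step wider than a perfect fourth, so the interval is augmented.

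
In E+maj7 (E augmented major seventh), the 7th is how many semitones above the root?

Emaj7#5 is spelled E–G♯–B♯–D♯.
E to D♯ is a major seventh: 11 semitones.

11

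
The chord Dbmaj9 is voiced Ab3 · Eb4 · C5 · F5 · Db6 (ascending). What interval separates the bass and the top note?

perfect 18th

The outer voices are Ab3 and Db6.
Counting 18 letters and 29 half steps from Ab gives a perfect 18th.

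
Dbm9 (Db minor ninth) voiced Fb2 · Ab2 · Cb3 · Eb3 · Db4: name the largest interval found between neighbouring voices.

m7

Adjacent intervals: Fb2→Ab2 = major third; Ab2→Cb3 = minor third; Cb3→Eb3 = major third; Eb3→Db4 = minor seventh.
The largest is Eb3 to Db4, a minor seventh (10 semitones).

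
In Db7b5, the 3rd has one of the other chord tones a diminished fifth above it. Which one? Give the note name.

Cb

The chord tones of Db dominant seventh flat five are Db-F-Abb-Cb.
The 3rd is F. A diminished fifth above F is Cb.
Cb is the chord's 7th.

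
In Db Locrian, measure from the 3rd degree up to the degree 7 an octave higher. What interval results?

Db locrian: Db Ebb Fb Gb Abb Bbb Cb.
So we need the interval from Fb up to Cb.
From Fb to Cb is 19 semitones, exactly the perfect twelfth.

perfect twelfth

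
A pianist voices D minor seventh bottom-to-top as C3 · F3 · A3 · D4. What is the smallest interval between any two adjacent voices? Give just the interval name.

Adjacent intervals: C3→F3 = perfect fourth; F3→A3 = major third; A3→D4 = perfect fourth.
The smallest is F3 to A3, a major third (4 semitones).

M3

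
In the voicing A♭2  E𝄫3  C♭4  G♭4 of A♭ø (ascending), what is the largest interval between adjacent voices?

M6

Adjacent intervals: A♭2→E𝄫3 = diminished fifth; E𝄫3→C♭4 = major sixth; C♭4→G♭4 = perfect fifth.
The largest is E𝄫3 to C♭4, a major sixth (9 semitones).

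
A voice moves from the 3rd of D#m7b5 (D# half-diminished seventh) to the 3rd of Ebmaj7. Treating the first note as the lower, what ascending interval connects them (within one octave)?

D#m7b5 (D# half-diminished seventh) has F# as its 3rd, and Ebmaj7 has G as its 3rd.
F# up to G is 1 semitone, a half step narrower than a major second, so the interval is minor.

minor 2nd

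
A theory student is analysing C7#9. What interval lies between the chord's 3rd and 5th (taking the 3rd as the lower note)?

C7#9: C, E, G, B♭, D♯.
3rd = E; 5th = G.
E up to G is 3 semitones, a half step narrower than a major third, so the interval is minor.

minor third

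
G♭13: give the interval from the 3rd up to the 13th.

G♭13 (G♭ dominant thirteenth): G♭, B♭, D♭, F♭, A♭, E♭.
3rd = B♭; 13th = E♭.
B♭ up to E♭ spans 11 letter names and 17 semitones — a perfect eleventh.

P11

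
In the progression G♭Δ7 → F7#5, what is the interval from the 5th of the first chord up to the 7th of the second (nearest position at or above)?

major second

G♭Δ7 has D♭ as its 5th, and F7#5 has E♭ as its 7th.
From D♭ to E♭ is 2 semitones, exactly the major second.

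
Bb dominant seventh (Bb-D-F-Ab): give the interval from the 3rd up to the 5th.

So we need the interval from D up to F.
D up to F is 3 semitones, a half step narrower than a major third, so the interval is minor.

minor third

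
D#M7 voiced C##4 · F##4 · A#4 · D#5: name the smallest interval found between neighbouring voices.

minor 3rd

Adjacent intervals: C##4→F##4 = perfect fourth; F##4→A#4 = minor third; A#4→D#5 = perfect fourth.
The smallest is F##4 to A#4, a minor third (3 semitones).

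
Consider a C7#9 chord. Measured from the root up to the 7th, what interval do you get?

C7#9 is spelled C-E-G-Bb-D#.
The root is C and the 7th is Bb.
C up to Bb is 10 semitones, a half step narrower than a major seventh, so the interval is minor.

minor seventh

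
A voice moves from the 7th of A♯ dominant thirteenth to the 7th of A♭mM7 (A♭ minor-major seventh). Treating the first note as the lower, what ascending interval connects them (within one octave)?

diminished octave

The 7th of A♯ dominant thirteenth is G♯; the 7th of A♭mM7 (A♭ minor-major seventh) is G.
G♯ up to G is 11 semitones, a half step narrower than a perfect octave, so the interval is diminished.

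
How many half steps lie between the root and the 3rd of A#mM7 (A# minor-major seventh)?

Spelling the chord: A#, C#, E#, G##.
A# to C# is a minor third: 3 semitones.

3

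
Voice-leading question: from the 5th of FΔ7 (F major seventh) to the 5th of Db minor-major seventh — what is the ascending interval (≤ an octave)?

The 5th of FΔ7 (F major seventh) is C; the 5th of Db minor-major seventh is Ab.
From C to Ab: 8 semitones over a sixth = minor.

minor sixth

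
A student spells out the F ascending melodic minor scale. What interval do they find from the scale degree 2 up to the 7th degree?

F melodic minor: F G Ab Bb C D E.
So we need the interval from G up to E.
Counting 6 letters and 9 half steps from G gives a major sixth.

major sixth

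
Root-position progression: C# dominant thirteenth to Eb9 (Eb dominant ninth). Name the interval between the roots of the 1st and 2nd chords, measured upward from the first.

The roots are C# and Eb.
C# up to Eb is 2 semitones, a whole step narrower than a major third, so the interval is diminished.

diminished third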